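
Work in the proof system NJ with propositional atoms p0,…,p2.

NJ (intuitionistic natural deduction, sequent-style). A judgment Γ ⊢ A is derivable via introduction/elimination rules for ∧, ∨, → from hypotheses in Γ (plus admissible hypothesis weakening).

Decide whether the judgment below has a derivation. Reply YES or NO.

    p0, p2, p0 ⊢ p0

Derivation (root first):
[Wk] p0, p2, p0 ⊢ p0
  [Wk] p0, p2 ⊢ p0
    [Ax] p0 ⊢ p0

Result: YES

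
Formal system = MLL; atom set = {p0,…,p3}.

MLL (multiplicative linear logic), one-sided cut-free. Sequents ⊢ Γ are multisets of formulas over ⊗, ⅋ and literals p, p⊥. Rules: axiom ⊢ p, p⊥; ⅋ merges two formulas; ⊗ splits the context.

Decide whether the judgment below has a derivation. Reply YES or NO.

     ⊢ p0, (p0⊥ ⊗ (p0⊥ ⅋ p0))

Proof tree:
[⊗]  ⊢ p0, (p0⊥ ⊗ (p0⊥ ⅋ p0))
  [Ax]  ⊢ p0, p0⊥
  [⅋]  ⊢ (p0⊥ ⅋ p0)
    [Ax]  ⊢ p0, p0⊥

Result: YES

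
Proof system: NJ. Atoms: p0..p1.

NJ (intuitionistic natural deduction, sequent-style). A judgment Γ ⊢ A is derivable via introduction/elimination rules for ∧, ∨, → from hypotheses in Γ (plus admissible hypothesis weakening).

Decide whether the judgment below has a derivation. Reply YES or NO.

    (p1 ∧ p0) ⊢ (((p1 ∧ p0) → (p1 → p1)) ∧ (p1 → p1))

Derivation (root first):
[∧I] (p1 ∧ p0) ⊢ (((p1 ∧ p0) → (p1 → p1)) ∧ (p1 → p1))
  [→I]  ⊢ ((p1 ∧ p0) → (p1 → p1))
    [Wk] (p1 ∧ p0) ⊢ (p1 → p1)
      [→I]  ⊢ (p1 → p1)
        [Ax] p1 ⊢ p1
  [Wk] (p1 ∧ p0) ⊢ (p1 → p1)
    [→I]  ⊢ (p1 → p1)
      [Ax] p1 ⊢ p1

Result: YES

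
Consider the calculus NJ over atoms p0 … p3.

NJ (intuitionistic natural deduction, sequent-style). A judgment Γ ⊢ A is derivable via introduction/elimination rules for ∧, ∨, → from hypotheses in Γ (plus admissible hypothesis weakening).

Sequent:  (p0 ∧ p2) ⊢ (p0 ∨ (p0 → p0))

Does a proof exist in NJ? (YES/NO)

Derivation trace:
[Wk] (p0 ∧ p2) ⊢ (p0 ∨ (p0 → p0))
  [∨I₂]  ⊢ (p0 ∨ (p0 → p0))
    [→I]  ⊢ (p0 → p0)
      [Ax] p0 ⊢ p0

Result: YES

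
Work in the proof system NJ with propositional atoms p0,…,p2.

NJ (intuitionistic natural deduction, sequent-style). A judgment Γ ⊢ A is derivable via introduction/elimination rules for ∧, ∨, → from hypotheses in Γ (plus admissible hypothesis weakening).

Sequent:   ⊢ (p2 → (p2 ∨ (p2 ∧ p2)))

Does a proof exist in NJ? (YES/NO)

Derivation trace:
[→I]  ⊢ (p2 → (p2 ∨ (p2 ∧ p2)))
  [∨I₂] p2 ⊢ (p2 ∨ (p2 ∧ p2))
    [∧I] p2 ⊢ (p2 ∧ p2)
      [Ax] p2 ⊢ p2
      [Ax] p2 ⊢ p2

Result: YES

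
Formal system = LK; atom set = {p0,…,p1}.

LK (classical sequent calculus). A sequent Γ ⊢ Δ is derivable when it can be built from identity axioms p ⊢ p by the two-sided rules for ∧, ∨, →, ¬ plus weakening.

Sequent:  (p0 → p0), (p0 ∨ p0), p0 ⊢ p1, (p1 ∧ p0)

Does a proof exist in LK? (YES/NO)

Enumerate valuations to refute Γ ⊢ Δ:
  v=00: Γ:[(p0 → p0)=T, (p0 ∨ p0)=F, p0=F] Δ:[p1=F, (p1 ∧ p0)=F] refutes=False
  v=01: Γ:[(p0 → p0)=T, (p0 ∨ p0)=F, p0=F] Δ:[p1=T, (p1 ∧ p0)=F] refutes=False
  v=10: Γ:[(p0 → p0)=T, (p0 ∨ p0)=T, p0=T] Δ:[p1=F, (p1 ∧ p0)=F] refutes=True  ← countermodel

Result: NO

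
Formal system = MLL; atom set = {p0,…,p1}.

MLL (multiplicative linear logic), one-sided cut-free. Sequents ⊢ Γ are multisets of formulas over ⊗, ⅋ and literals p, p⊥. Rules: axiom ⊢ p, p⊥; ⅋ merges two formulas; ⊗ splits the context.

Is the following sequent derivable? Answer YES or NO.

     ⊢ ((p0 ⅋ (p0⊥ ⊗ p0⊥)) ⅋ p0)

Proof tree:
[⅋]  ⊢ ((p0 ⅋ (p0⊥ ⊗ p0⊥)) ⅋ p0)
  [⅋]  ⊢ p0, (p0 ⅋ (p0⊥ ⊗ p0⊥))
    [⊗]  ⊢ p0, p0, (p0⊥ ⊗ p0⊥)
      [Ax]  ⊢ p0, p0⊥
      [Ax]  ⊢ p0, p0⊥

Result: YES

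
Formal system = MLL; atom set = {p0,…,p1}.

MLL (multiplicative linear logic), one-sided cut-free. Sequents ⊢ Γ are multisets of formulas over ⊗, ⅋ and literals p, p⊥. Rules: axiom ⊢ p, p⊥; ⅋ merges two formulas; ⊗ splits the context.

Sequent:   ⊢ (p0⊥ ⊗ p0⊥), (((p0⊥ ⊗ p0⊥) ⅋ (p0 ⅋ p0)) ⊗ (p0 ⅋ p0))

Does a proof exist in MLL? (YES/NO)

Proof tree:
[⊗]  ⊢ (p0⊥ ⊗ p0⊥), (((p0⊥ ⊗ p0⊥) ⅋ (p0 ⅋ p0)) ⊗ (p0 ⅋ p0))
  [⅋]  ⊢ ((p0⊥ ⊗ p0⊥) ⅋ (p0 ⅋ p0))
    [⅋]  ⊢ (p0⊥ ⊗ p0⊥), (p0 ⅋ p0)
      [⊗]  ⊢ p0, p0, (p0⊥ ⊗ p0⊥)
        [Ax]  ⊢ p0, p0⊥
        [Ax]  ⊢ p0, p0⊥
  [⅋]  ⊢ (p0⊥ ⊗ p0⊥), (p0 ⅋ p0)
    [⊗]  ⊢ p0, p0, (p0⊥ ⊗ p0⊥)
      [Ax]  ⊢ p0, p0⊥
      [Ax]  ⊢ p0, p0⊥

Result: YES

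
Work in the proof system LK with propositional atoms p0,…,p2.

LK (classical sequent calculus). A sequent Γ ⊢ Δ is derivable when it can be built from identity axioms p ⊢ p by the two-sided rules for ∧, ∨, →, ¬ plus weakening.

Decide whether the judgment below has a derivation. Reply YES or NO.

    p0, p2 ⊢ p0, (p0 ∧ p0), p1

Proof tree:
[WR] p0, p2 ⊢ p0, (p0 ∧ p0), p1
  [WL] p0, p2 ⊢ p0, (p0 ∧ p0)
    [∧R] p0 ⊢ p0, (p0 ∧ p0)
      [WR] p0 ⊢ p0, p0
        [Ax] p0 ⊢ p0
      [WR] p0 ⊢ p0, p0
        [Ax] p0 ⊢ p0

Result: YES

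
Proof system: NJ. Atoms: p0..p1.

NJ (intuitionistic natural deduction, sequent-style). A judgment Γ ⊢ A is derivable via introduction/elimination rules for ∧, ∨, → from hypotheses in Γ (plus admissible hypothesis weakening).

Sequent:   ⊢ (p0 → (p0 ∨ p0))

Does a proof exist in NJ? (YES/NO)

Derivation (root first):
[→I]  ⊢ (p0 → (p0 ∨ p0))
  [∨I₂] p0 ⊢ (p0 ∨ p0)
    [Ax] p0 ⊢ p0

Result: YES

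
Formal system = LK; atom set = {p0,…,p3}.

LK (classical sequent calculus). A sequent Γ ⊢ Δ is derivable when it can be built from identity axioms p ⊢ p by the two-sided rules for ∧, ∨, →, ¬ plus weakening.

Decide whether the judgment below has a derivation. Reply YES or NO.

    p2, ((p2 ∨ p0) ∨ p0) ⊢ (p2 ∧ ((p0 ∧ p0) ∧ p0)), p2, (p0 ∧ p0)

Proof tree:
[∨L] p2, ((p2 ∨ p0) ∨ p0) ⊢ (p2 ∧ ((p0 ∧ p0) ∧ p0)), p2, (p0 ∧ p0)
  [∨L] p2, (p2 ∨ p0) ⊢ p2, (p0 ∧ p0)
    [WL] p2, p2 ⊢ p2
      [Ax] p2 ⊢ p2
    [∧R] p0 ⊢ (p0 ∧ p0)
      [Ax] p0 ⊢ p0
      [Ax] p0 ⊢ p0
  [∧R] p2, p0 ⊢ (p2 ∧ ((p0 ∧ p0) ∧ p0))
    [WL] p2, p2 ⊢ p2
      [Ax] p2 ⊢ p2
    [∧R] p0 ⊢ ((p0 ∧ p0) ∧ p0)
      [∧R] p0 ⊢ (p0 ∧ p0)
        [Ax] p0 ⊢ p0
        [Ax] p0 ⊢ p0
      [Ax] p0 ⊢ p0

Result: YES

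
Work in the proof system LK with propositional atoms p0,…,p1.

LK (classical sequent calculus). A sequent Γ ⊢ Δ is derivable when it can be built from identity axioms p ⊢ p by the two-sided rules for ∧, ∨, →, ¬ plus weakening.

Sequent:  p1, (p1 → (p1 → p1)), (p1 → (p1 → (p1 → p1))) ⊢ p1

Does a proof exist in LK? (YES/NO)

Proof tree:
[→L] p1, (p1 → (p1 → p1)), (p1 → (p1 → (p1 → p1))) ⊢ p1
  [→L] p1, (p1 → (p1 → p1)) ⊢ p1
    [Ax] p1 ⊢ p1
    [→L] p1, (p1 → p1) ⊢ p1
      [Ax] p1 ⊢ p1
      [Ax] p1 ⊢ p1
  [→L] p1, (p1 → (p1 → p1)) ⊢ p1
    [Ax] p1 ⊢ p1
    [→L] p1, (p1 → p1) ⊢ p1
      [Ax] p1 ⊢ p1
      [Ax] p1 ⊢ p1

Result: YES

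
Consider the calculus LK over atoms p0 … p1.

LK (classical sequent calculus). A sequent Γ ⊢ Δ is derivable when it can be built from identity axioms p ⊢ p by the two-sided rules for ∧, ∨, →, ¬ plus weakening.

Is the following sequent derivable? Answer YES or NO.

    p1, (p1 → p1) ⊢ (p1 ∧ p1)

Proof tree:
[→L] p1, (p1 → p1) ⊢ (p1 ∧ p1)
  [Ax] p1 ⊢ p1
  [∧R] p1 ⊢ (p1 ∧ p1)
    [Ax] p1 ⊢ p1
    [Ax] p1 ⊢ p1

Result: YES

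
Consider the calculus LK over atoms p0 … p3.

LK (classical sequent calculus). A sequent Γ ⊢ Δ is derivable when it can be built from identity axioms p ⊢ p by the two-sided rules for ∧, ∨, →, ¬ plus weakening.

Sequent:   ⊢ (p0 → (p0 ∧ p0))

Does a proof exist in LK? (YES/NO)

Proof tree:
[→R]  ⊢ (p0 → (p0 ∧ p0))
  [∧R] p0 ⊢ (p0 ∧ p0)
    [Ax] p0 ⊢ p0
    [Ax] p0 ⊢ p0

Result: YES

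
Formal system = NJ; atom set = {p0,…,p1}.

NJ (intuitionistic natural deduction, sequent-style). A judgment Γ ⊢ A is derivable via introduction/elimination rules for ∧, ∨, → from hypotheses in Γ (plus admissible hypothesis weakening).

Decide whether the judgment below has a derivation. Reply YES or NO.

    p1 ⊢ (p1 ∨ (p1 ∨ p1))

Derivation trace:
[∨I₂] p1 ⊢ (p1 ∨ (p1 ∨ p1))
  [∨I₁] p1 ⊢ (p1 ∨ p1)
    [Ax] p1 ⊢ p1

Result: YES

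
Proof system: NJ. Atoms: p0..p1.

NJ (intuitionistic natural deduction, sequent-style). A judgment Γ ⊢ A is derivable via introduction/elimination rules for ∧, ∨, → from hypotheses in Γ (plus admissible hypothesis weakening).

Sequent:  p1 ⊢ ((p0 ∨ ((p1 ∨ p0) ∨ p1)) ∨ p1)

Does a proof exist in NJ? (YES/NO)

Proof tree:
[∨I₁] p1 ⊢ ((p0 ∨ ((p1 ∨ p0) ∨ p1)) ∨ p1)
  [∨I₂] p1 ⊢ (p0 ∨ ((p1 ∨ p0) ∨ p1))
    [∨I₁] p1 ⊢ ((p1 ∨ p0) ∨ p1)
      [∨I₁] p1 ⊢ (p1 ∨ p0)
        [Ax] p1 ⊢ p1

Result: YES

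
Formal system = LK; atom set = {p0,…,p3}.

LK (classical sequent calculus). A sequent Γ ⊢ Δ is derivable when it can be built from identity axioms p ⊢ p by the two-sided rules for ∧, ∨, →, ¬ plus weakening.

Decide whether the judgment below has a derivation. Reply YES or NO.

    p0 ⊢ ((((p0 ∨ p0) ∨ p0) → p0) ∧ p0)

Proof tree:
[∧R] p0 ⊢ ((((p0 ∨ p0) ∨ p0) → p0) ∧ p0)
  [→R]  ⊢ (((p0 ∨ p0) ∨ p0) → p0)
    [∨L] ((p0 ∨ p0) ∨ p0) ⊢ p0
      [∨L] (p0 ∨ p0) ⊢ p0
        [Ax] p0 ⊢ p0
        [Ax] p0 ⊢ p0
      [Ax] p0 ⊢ p0
  [Ax] p0 ⊢ p0

Result: YES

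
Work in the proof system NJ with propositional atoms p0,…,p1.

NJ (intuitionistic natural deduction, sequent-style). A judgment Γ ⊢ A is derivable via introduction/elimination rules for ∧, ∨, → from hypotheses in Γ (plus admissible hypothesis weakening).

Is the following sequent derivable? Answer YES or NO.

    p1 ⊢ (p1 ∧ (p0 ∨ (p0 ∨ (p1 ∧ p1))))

Proof tree:
[∧I] p1 ⊢ (p1 ∧ (p0 ∨ (p0 ∨ (p1 ∧ p1))))
  [Ax] p1 ⊢ p1
  [∨I₂] p1 ⊢ (p0 ∨ (p0 ∨ (p1 ∧ p1)))
    [∨I₂] p1 ⊢ (p0 ∨ (p1 ∧ p1))
      [∧I] p1 ⊢ (p1 ∧ p1)
        [Ax] p1 ⊢ p1
        [Ax] p1 ⊢ p1

Result: YES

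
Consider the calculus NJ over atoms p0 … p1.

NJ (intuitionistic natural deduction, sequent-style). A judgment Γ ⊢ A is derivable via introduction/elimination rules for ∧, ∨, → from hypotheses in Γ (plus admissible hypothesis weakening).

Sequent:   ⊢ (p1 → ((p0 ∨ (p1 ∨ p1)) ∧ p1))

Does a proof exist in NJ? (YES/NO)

Proof tree:
[→I]  ⊢ (p1 → ((p0 ∨ (p1 ∨ p1)) ∧ p1))
  [∧I] p1 ⊢ ((p0 ∨ (p1 ∨ p1)) ∧ p1)
    [∨I₂] p1 ⊢ (p0 ∨ (p1 ∨ p1))
      [∨I₁] p1 ⊢ (p1 ∨ p1)
        [Ax] p1 ⊢ p1
    [Ax] p1 ⊢ p1

Result: YES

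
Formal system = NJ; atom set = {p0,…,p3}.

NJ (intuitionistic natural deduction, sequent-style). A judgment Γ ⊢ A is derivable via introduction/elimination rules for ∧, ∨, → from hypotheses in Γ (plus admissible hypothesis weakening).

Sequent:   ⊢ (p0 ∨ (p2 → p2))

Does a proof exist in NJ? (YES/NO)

Derivation (root first):
[∨I₂]  ⊢ (p0 ∨ (p2 → p2))
  [→I]  ⊢ (p2 → p2)
    [Ax] p2 ⊢ p2

Result: YES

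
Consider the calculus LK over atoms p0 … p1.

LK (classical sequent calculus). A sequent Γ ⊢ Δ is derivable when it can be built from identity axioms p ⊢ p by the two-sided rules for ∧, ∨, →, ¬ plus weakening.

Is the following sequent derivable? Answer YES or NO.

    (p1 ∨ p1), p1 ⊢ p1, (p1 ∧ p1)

Derivation trace:
[WL] (p1 ∨ p1), p1 ⊢ p1, (p1 ∧ p1)
  [∨L] (p1 ∨ p1) ⊢ p1, (p1 ∧ p1)
    [Ax] p1 ⊢ p1
    [∧R] p1 ⊢ (p1 ∧ p1)
      [Ax] p1 ⊢ p1
      [Ax] p1 ⊢ p1

Result: YES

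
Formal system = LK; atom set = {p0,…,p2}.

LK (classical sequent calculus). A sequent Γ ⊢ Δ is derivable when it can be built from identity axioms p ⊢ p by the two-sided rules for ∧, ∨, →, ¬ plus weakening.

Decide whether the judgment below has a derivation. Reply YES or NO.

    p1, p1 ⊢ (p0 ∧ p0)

Truth-table refutation:
  v=000: Γ:[p1=F, p1=F] Δ:[(p0 ∧ p0)=F] refutes=False
  v=001: Γ:[p1=F, p1=F] Δ:[(p0 ∧ p0)=F] refutes=False
  v=010: Γ:[p1=T, p1=T] Δ:[(p0 ∧ p0)=F] refutes=True  ← countermodel

Result: NO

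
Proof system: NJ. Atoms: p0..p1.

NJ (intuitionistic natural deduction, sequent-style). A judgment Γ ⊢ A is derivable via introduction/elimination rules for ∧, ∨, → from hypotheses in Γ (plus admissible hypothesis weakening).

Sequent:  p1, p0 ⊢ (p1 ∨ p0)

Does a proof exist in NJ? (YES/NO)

Derivation (root first):
[∨I₁] p1, p0 ⊢ (p1 ∨ p0)
  [Wk] p1, p0 ⊢ p1
    [Ax] p1 ⊢ p1

Result: YES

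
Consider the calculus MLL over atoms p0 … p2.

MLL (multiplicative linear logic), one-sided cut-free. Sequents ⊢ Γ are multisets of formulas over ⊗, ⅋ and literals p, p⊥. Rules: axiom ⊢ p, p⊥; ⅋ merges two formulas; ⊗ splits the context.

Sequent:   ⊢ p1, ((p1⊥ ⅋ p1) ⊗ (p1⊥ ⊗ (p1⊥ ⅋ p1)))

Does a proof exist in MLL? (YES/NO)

Proof tree:
[⊗]  ⊢ p1, ((p1⊥ ⅋ p1) ⊗ (p1⊥ ⊗ (p1⊥ ⅋ p1)))
  [⅋]  ⊢ (p1⊥ ⅋ p1)
    [Ax]  ⊢ p1, p1⊥
  [⊗]  ⊢ p1, (p1⊥ ⊗ (p1⊥ ⅋ p1))
    [Ax]  ⊢ p1, p1⊥
    [⅋]  ⊢ (p1⊥ ⅋ p1)
      [Ax]  ⊢ p1, p1⊥

Result: YES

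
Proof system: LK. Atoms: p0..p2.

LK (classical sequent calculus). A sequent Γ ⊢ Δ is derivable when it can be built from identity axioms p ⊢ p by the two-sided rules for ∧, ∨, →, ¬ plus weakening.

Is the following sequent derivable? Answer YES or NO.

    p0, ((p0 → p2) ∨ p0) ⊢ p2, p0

Proof tree:
[∨L] p0, ((p0 → p2) ∨ p0) ⊢ p2, p0
  [WR] p0, (p0 → p2) ⊢ p2, p0
    [→L] p0, (p0 → p2) ⊢ p2
      [Ax] p0 ⊢ p0
      [Ax] p2 ⊢ p2
  [Ax] p0 ⊢ p0

Result: YES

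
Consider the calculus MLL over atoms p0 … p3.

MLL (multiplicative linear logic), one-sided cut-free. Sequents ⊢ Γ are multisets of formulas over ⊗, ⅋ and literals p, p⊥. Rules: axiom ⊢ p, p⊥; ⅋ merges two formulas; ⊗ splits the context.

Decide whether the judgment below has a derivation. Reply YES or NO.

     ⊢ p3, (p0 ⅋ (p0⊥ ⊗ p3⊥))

Proof tree:
[⅋]  ⊢ p3, (p0 ⅋ (p0⊥ ⊗ p3⊥))
  [⊗]  ⊢ p0, p3, (p0⊥ ⊗ p3⊥)
    [Ax]  ⊢ p0, p0⊥
    [Ax]  ⊢ p3, p3⊥

Result: YES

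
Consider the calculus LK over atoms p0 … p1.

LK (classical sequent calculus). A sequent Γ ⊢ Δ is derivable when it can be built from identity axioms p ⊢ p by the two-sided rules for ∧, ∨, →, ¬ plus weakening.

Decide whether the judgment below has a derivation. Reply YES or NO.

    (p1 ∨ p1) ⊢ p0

Truth-table refutation:
  v=00: Γ:[(p1 ∨ p1)=F] Δ:[p0=F] refutes=False
  v=01: Γ:[(p1 ∨ p1)=T] Δ:[p0=F] refutes=True  ← countermodel

Result: NO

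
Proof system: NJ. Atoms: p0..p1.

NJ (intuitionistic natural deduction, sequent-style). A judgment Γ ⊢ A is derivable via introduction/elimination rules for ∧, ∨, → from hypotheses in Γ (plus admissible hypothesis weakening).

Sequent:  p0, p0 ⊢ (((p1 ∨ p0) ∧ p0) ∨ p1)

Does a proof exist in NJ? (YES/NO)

Derivation (root first):
[Wk] p0, p0 ⊢ (((p1 ∨ p0) ∧ p0) ∨ p1)
  [∨I₁] p0 ⊢ (((p1 ∨ p0) ∧ p0) ∨ p1)
    [∧I] p0 ⊢ ((p1 ∨ p0) ∧ p0)
      [∨I₂] p0 ⊢ (p1 ∨ p0)
        [Ax] p0 ⊢ p0
      [Ax] p0 ⊢ p0

Result: YES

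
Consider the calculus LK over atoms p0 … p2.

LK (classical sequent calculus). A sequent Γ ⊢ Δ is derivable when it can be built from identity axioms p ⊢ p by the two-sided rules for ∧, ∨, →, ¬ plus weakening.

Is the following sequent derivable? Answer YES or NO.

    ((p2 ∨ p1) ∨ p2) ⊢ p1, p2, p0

Proof tree:
[∨L] ((p2 ∨ p1) ∨ p2) ⊢ p1, p2, p0
  [WR] (p2 ∨ p1) ⊢ p1, p2, p0
    [∨L] (p2 ∨ p1) ⊢ p1, p2
      [Ax] p2 ⊢ p2
      [Ax] p1 ⊢ p1
  [Ax] p2 ⊢ p2

Result: YES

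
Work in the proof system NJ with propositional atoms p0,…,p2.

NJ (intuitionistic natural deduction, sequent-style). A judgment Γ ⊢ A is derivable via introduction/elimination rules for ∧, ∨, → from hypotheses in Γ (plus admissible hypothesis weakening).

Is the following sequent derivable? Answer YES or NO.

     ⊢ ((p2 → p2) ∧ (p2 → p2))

Proof tree:
[∧I]  ⊢ ((p2 → p2) ∧ (p2 → p2))
  [→I]  ⊢ (p2 → p2)
    [Ax] p2 ⊢ p2
  [→I]  ⊢ (p2 → p2)
    [Ax] p2 ⊢ p2

Result: YES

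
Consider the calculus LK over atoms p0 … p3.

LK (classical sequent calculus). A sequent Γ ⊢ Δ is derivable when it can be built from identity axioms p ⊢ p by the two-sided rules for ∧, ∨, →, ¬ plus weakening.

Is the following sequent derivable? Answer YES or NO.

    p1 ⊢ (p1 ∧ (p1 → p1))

Derivation (root first):
[∧R] p1 ⊢ (p1 ∧ (p1 → p1))
  [Ax] p1 ⊢ p1
  [→R]  ⊢ (p1 → p1)
    [Ax] p1 ⊢ p1

Result: YES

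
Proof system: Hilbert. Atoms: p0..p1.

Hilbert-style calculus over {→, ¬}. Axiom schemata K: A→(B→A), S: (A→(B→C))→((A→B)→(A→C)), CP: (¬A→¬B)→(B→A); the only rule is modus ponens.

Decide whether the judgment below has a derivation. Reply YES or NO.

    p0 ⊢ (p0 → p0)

Derivation (root first):
[MP] p0 ⊢ (p0 → p0)
  [K]  ⊢ (p0 → (p0 → p0))
  [MP] p0 ⊢ p0
    [MP] p0 ⊢ (p0 → p0)
      [K]  ⊢ (p0 → (p0 → p0))
      [Hyp] p0 ⊢ p0
    [Hyp] p0 ⊢ p0

Result: YES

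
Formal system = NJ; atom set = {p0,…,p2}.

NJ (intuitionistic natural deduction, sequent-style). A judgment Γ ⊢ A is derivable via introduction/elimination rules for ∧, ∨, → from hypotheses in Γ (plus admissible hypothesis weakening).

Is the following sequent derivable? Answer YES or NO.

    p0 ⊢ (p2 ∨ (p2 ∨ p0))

Derivation (root first):
[∨I₂] p0 ⊢ (p2 ∨ (p2 ∨ p0))
  [∨I₂] p0 ⊢ (p2 ∨ p0)
    [Ax] p0 ⊢ p0

Result: YES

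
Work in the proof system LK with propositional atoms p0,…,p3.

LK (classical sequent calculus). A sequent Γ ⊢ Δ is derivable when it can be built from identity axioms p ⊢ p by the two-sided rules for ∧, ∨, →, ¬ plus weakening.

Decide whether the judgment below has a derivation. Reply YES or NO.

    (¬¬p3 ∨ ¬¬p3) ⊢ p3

Derivation trace:
[∨L] (¬¬p3 ∨ ¬¬p3) ⊢ p3
  [¬L] ¬¬p3 ⊢ p3
    [¬R]  ⊢ p3, ¬p3
      [Ax] p3 ⊢ p3
  [¬L] ¬¬p3 ⊢ p3
    [¬R]  ⊢ p3, ¬p3
      [Ax] p3 ⊢ p3

Result: YES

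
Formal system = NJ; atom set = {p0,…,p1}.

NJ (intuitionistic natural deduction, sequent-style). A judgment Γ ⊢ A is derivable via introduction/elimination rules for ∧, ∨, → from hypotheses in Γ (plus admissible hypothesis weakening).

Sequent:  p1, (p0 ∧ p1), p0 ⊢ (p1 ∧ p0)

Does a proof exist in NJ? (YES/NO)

Proof tree:
[∧I] p1, (p0 ∧ p1), p0 ⊢ (p1 ∧ p0)
  [Ax] p1 ⊢ p1
  [Wk] p0, (p0 ∧ p1) ⊢ p0
    [Ax] p0 ⊢ p0

Result: YES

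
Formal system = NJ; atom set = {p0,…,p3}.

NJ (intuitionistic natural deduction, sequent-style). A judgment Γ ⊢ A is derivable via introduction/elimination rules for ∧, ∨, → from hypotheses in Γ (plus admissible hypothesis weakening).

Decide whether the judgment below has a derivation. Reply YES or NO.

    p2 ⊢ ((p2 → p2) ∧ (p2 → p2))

Derivation (root first):
[∧I] p2 ⊢ ((p2 → p2) ∧ (p2 → p2))
  [→I]  ⊢ (p2 → p2)
    [Ax] p2 ⊢ p2
  [Wk] p2 ⊢ (p2 → p2)
    [→I]  ⊢ (p2 → p2)
      [Ax] p2 ⊢ p2

Result: YES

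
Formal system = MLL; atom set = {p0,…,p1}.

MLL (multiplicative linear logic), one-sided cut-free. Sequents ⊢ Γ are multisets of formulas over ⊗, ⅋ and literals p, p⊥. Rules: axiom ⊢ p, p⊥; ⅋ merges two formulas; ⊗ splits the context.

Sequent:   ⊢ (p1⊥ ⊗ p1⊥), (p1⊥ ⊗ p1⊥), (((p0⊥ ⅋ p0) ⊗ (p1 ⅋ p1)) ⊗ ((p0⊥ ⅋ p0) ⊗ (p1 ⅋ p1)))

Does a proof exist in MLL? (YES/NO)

Derivation (root first):
[⊗]  ⊢ (p1⊥ ⊗ p1⊥), (p1⊥ ⊗ p1⊥), (((p0⊥ ⅋ p0) ⊗ (p1 ⅋ p1)) ⊗ ((p0⊥ ⅋ p0) ⊗ (p1 ⅋ p1)))
  [⊗]  ⊢ (p1⊥ ⊗ p1⊥), ((p0⊥ ⅋ p0) ⊗ (p1 ⅋ p1))
    [⅋]  ⊢ (p0⊥ ⅋ p0)
      [Ax]  ⊢ p0, p0⊥
    [⅋]  ⊢ (p1⊥ ⊗ p1⊥), (p1 ⅋ p1)
      [⊗]  ⊢ p1, p1, (p1⊥ ⊗ p1⊥)
        [Ax]  ⊢ p1, p1⊥
        [Ax]  ⊢ p1, p1⊥
  [⊗]  ⊢ (p1⊥ ⊗ p1⊥), ((p0⊥ ⅋ p0) ⊗ (p1 ⅋ p1))
    [⅋]  ⊢ (p0⊥ ⅋ p0)
      [Ax]  ⊢ p0, p0⊥
    [⅋]  ⊢ (p1⊥ ⊗ p1⊥), (p1 ⅋ p1)
      [⊗]  ⊢ p1, p1, (p1⊥ ⊗ p1⊥)
        [Ax]  ⊢ p1, p1⊥
        [Ax]  ⊢ p1, p1⊥

Result: YES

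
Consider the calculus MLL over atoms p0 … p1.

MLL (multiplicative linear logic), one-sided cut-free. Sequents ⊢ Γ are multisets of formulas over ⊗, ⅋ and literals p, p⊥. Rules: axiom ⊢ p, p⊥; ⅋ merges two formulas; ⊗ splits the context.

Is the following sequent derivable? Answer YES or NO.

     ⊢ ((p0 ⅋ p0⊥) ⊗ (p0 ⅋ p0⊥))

Derivation trace:
[⊗]  ⊢ ((p0 ⅋ p0⊥) ⊗ (p0 ⅋ p0⊥))
  [⅋]  ⊢ (p0 ⅋ p0⊥)
    [Ax]  ⊢ p0, p0⊥
  [⅋]  ⊢ (p0 ⅋ p0⊥)
    [Ax]  ⊢ p0, p0⊥

Result: YES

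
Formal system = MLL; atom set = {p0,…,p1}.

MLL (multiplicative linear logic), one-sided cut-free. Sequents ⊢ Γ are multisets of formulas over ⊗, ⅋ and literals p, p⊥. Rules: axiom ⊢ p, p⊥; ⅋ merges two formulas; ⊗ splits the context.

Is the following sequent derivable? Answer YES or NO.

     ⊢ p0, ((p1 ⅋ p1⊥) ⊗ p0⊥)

Proof tree:
[⊗]  ⊢ p0, ((p1 ⅋ p1⊥) ⊗ p0⊥)
  [⅋]  ⊢ (p1 ⅋ p1⊥)
    [Ax]  ⊢ p1, p1⊥
  [Ax]  ⊢ p0, p0⊥

Result: YES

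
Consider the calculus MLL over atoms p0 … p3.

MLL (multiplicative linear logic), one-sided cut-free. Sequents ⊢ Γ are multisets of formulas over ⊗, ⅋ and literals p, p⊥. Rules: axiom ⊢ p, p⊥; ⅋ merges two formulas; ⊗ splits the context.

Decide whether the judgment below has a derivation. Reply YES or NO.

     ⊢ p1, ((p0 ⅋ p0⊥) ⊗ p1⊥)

Derivation (root first):
[⊗]  ⊢ p1, ((p0 ⅋ p0⊥) ⊗ p1⊥)
  [⅋]  ⊢ (p0 ⅋ p0⊥)
    [Ax]  ⊢ p0, p0⊥
  [Ax]  ⊢ p1, p1⊥

Result: YES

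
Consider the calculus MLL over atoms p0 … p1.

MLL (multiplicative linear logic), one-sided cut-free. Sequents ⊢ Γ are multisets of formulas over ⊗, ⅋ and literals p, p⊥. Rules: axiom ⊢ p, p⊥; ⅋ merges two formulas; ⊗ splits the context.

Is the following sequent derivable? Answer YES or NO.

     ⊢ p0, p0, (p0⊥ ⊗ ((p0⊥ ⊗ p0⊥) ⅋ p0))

Derivation (root first):
[⊗]  ⊢ p0, p0, (p0⊥ ⊗ ((p0⊥ ⊗ p0⊥) ⅋ p0))
  [Ax]  ⊢ p0, p0⊥
  [⅋]  ⊢ p0, ((p0⊥ ⊗ p0⊥) ⅋ p0)
    [⊗]  ⊢ p0, p0, (p0⊥ ⊗ p0⊥)
      [Ax]  ⊢ p0, p0⊥
      [Ax]  ⊢ p0, p0⊥

Result: YES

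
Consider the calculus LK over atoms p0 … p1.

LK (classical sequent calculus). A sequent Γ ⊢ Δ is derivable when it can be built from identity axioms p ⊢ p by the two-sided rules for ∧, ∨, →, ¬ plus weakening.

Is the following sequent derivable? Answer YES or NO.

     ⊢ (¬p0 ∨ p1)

Truth-table refutation:
  v=00: Γ:[] Δ:[(¬p0 ∨ p1)=T] refutes=False
  v=01: Γ:[] Δ:[(¬p0 ∨ p1)=T] refutes=False
  v=10: Γ:[] Δ:[(¬p0 ∨ p1)=F] refutes=True  ← countermodel

Result: NO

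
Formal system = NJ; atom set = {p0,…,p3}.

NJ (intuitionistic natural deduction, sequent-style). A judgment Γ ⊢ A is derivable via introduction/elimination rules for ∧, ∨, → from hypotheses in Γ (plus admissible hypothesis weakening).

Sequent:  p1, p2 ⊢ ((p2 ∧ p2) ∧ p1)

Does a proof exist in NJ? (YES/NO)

Derivation trace:
[∧I] p1, p2 ⊢ ((p2 ∧ p2) ∧ p1)
  [∧I] p2 ⊢ (p2 ∧ p2)
    [Ax] p2 ⊢ p2
    [Ax] p2 ⊢ p2
  [Ax] p1 ⊢ p1

Result: YES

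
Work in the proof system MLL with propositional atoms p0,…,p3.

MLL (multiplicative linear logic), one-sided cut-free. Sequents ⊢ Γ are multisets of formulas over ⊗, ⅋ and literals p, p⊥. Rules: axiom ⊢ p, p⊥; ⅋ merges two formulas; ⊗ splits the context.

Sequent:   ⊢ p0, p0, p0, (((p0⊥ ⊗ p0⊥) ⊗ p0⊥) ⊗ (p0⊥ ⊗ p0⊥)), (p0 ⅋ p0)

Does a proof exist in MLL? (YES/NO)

Derivation trace:
[⅋]  ⊢ p0, p0, p0, (((p0⊥ ⊗ p0⊥) ⊗ p0⊥) ⊗ (p0⊥ ⊗ p0⊥)), (p0 ⅋ p0)
  [⊗]  ⊢ p0, p0, p0, p0, p0, (((p0⊥ ⊗ p0⊥) ⊗ p0⊥) ⊗ (p0⊥ ⊗ p0⊥))
    [⊗]  ⊢ p0, p0, p0, ((p0⊥ ⊗ p0⊥) ⊗ p0⊥)
      [⊗]  ⊢ p0, p0, (p0⊥ ⊗ p0⊥)
        [Ax]  ⊢ p0, p0⊥
        [Ax]  ⊢ p0, p0⊥
      [Ax]  ⊢ p0, p0⊥
    [⊗]  ⊢ p0, p0, (p0⊥ ⊗ p0⊥)
      [Ax]  ⊢ p0, p0⊥
      [Ax]  ⊢ p0, p0⊥

Result: YES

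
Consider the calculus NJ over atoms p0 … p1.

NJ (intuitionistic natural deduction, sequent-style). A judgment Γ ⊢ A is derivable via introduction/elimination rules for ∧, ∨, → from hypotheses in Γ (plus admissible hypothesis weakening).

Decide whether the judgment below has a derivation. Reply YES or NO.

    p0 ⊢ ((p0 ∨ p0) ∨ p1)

Proof tree:
[∨I₁] p0 ⊢ ((p0 ∨ p0) ∨ p1)
  [∨I₂] p0 ⊢ (p0 ∨ p0)
    [Ax] p0 ⊢ p0

Result: YES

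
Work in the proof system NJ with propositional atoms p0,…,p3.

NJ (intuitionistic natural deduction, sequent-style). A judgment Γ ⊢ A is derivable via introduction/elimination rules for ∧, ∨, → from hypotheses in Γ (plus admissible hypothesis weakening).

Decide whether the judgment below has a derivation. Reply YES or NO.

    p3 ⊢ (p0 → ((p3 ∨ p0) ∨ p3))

Proof tree:
[Wk] p3 ⊢ (p0 → ((p3 ∨ p0) ∨ p3))
  [→I]  ⊢ (p0 → ((p3 ∨ p0) ∨ p3))
    [∨I₁] p0 ⊢ ((p3 ∨ p0) ∨ p3)
      [∨I₂] p0 ⊢ (p3 ∨ p0)
        [Ax] p0 ⊢ p0

Result: YES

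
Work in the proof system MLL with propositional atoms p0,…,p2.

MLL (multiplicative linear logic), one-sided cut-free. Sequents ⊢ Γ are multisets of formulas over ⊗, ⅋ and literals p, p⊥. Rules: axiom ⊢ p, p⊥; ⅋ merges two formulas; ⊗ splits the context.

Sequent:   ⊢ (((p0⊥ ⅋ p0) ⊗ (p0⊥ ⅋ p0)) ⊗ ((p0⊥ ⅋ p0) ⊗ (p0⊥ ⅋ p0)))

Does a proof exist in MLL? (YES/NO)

Derivation (root first):
[⊗]  ⊢ (((p0⊥ ⅋ p0) ⊗ (p0⊥ ⅋ p0)) ⊗ ((p0⊥ ⅋ p0) ⊗ (p0⊥ ⅋ p0)))
  [⊗]  ⊢ ((p0⊥ ⅋ p0) ⊗ (p0⊥ ⅋ p0))
    [⅋]  ⊢ (p0⊥ ⅋ p0)
      [Ax]  ⊢ p0, p0⊥
    [⅋]  ⊢ (p0⊥ ⅋ p0)
      [Ax]  ⊢ p0, p0⊥
  [⊗]  ⊢ ((p0⊥ ⅋ p0) ⊗ (p0⊥ ⅋ p0))
    [⅋]  ⊢ (p0⊥ ⅋ p0)
      [Ax]  ⊢ p0, p0⊥
    [⅋]  ⊢ (p0⊥ ⅋ p0)
      [Ax]  ⊢ p0, p0⊥

Result: YES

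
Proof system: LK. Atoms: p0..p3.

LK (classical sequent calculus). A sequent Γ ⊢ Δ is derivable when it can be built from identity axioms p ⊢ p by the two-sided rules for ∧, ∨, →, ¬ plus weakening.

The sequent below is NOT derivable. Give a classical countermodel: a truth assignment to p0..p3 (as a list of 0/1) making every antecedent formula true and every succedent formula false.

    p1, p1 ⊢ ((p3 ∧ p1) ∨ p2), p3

Enumerate valuations to refute Γ ⊢ Δ:
  v=0000: Γ:[p1=F, p1=F] Δ:[((p3 ∧ p1) ∨ p2)=F, p3=F] refutes=False
  v=0001: Γ:[p1=F, p1=F] Δ:[((p3 ∧ p1) ∨ p2)=F, p3=T] refutes=False
  v=0010: Γ:[p1=F, p1=F] Δ:[((p3 ∧ p1) ∨ p2)=T, p3=F] refutes=False
  v=0011: Γ:[p1=F, p1=F] Δ:[((p3 ∧ p1) ∨ p2)=T, p3=T] refutes=False
  v=0100: Γ:[p1=T, p1=T] Δ:[((p3 ∧ p1) ∨ p2)=F, p3=F] refutes=True  ← countermodel

Result: [0, 1, 0, 0]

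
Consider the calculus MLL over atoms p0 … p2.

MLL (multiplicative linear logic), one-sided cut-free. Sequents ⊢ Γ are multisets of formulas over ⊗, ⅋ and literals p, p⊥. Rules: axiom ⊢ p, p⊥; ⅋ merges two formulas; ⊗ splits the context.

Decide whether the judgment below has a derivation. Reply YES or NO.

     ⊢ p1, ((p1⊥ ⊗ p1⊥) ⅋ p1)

Derivation trace:
[⅋]  ⊢ p1, ((p1⊥ ⊗ p1⊥) ⅋ p1)
  [⊗]  ⊢ p1, p1, (p1⊥ ⊗ p1⊥)
    [Ax]  ⊢ p1, p1⊥
    [Ax]  ⊢ p1, p1⊥

Result: YES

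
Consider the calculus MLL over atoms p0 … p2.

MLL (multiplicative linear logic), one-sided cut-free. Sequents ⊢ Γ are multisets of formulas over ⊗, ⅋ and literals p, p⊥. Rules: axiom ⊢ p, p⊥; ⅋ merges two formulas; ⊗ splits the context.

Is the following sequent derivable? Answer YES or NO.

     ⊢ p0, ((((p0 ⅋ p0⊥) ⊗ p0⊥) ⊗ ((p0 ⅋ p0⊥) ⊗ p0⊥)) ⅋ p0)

Derivation trace:
[⅋]  ⊢ p0, ((((p0 ⅋ p0⊥) ⊗ p0⊥) ⊗ ((p0 ⅋ p0⊥) ⊗ p0⊥)) ⅋ p0)
  [⊗]  ⊢ p0, p0, (((p0 ⅋ p0⊥) ⊗ p0⊥) ⊗ ((p0 ⅋ p0⊥) ⊗ p0⊥))
    [⊗]  ⊢ p0, ((p0 ⅋ p0⊥) ⊗ p0⊥)
      [⅋]  ⊢ (p0 ⅋ p0⊥)
        [Ax]  ⊢ p0, p0⊥
      [Ax]  ⊢ p0, p0⊥
    [⊗]  ⊢ p0, ((p0 ⅋ p0⊥) ⊗ p0⊥)
      [⅋]  ⊢ (p0 ⅋ p0⊥)
        [Ax]  ⊢ p0, p0⊥
      [Ax]  ⊢ p0, p0⊥

Result: YES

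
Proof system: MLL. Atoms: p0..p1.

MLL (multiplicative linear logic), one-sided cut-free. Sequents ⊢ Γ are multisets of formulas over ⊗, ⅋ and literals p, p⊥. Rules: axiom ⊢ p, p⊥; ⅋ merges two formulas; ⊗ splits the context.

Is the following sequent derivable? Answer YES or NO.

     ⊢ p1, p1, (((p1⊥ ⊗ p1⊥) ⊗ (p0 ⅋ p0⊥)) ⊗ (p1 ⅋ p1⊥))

Proof tree:
[⊗]  ⊢ p1, p1, (((p1⊥ ⊗ p1⊥) ⊗ (p0 ⅋ p0⊥)) ⊗ (p1 ⅋ p1⊥))
  [⊗]  ⊢ p1, p1, ((p1⊥ ⊗ p1⊥) ⊗ (p0 ⅋ p0⊥))
    [⊗]  ⊢ p1, p1, (p1⊥ ⊗ p1⊥)
      [Ax]  ⊢ p1, p1⊥
      [Ax]  ⊢ p1, p1⊥
    [⅋]  ⊢ (p0 ⅋ p0⊥)
      [Ax]  ⊢ p0, p0⊥
  [⅋]  ⊢ (p1 ⅋ p1⊥)
    [Ax]  ⊢ p1, p1⊥

Result: YES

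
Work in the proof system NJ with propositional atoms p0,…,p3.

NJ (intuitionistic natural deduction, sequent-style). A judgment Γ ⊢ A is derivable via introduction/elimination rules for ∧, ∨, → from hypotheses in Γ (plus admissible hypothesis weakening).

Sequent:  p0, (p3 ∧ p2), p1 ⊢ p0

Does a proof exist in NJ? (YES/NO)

Derivation trace:
[Wk] p0, (p3 ∧ p2), p1 ⊢ p0
  [Wk] p0, (p3 ∧ p2) ⊢ p0
    [Ax] p0 ⊢ p0

Result: YES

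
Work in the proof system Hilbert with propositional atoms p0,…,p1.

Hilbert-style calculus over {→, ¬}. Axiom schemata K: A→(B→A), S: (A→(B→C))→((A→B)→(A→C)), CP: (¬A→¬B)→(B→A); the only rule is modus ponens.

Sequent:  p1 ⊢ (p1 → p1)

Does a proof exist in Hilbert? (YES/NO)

Derivation trace:
[MP] p1 ⊢ (p1 → p1)
  [MP]  ⊢ ((p1 → p1) → (p1 → p1))
    [S]  ⊢ ((p1 → (p1 → p1)) → ((p1 → p1) → (p1 → p1)))
    [K]  ⊢ (p1 → (p1 → p1))
  [MP] p1 ⊢ (p1 → p1)
    [MP]  ⊢ ((p1 → p1) → (p1 → p1))
      [S]  ⊢ ((p1 → (p1 → p1)) → ((p1 → p1) → (p1 → p1)))
      [K]  ⊢ (p1 → (p1 → p1))
    [MP] p1 ⊢ (p1 → p1)
      [K]  ⊢ (p1 → (p1 → p1))
      [Hyp] p1 ⊢ p1

Result: YES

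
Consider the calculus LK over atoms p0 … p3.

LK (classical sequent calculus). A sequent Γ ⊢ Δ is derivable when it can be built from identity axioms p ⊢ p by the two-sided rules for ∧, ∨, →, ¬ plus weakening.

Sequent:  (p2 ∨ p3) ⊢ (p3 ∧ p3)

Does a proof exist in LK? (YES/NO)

Search for a countermodel by truth-table:
  v=0000: Γ:[(p2 ∨ p3)=F] Δ:[(p3 ∧ p3)=F] refutes=False
  v=0001: Γ:[(p2 ∨ p3)=T] Δ:[(p3 ∧ p3)=T] refutes=False
  v=0010: Γ:[(p2 ∨ p3)=T] Δ:[(p3 ∧ p3)=F] refutes=True  ← countermodel

Result: NO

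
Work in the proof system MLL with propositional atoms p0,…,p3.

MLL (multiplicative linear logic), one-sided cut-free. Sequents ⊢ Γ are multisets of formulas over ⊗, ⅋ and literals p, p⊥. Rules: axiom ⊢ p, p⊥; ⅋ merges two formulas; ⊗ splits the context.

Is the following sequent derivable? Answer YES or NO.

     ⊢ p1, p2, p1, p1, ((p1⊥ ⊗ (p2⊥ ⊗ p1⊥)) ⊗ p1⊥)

Derivation (root first):
[⊗]  ⊢ p1, p2, p1, p1, ((p1⊥ ⊗ (p2⊥ ⊗ p1⊥)) ⊗ p1⊥)
  [⊗]  ⊢ p1, p2, p1, (p1⊥ ⊗ (p2⊥ ⊗ p1⊥))
    [Ax]  ⊢ p1, p1⊥
    [⊗]  ⊢ p2, p1, (p2⊥ ⊗ p1⊥)
      [Ax]  ⊢ p2, p2⊥
      [Ax]  ⊢ p1, p1⊥
  [Ax]  ⊢ p1, p1⊥

Result: YES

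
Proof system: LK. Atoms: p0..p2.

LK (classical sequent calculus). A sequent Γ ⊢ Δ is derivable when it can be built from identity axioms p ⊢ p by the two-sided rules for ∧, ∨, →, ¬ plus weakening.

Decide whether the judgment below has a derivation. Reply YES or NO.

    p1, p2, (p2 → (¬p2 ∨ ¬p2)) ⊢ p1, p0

Derivation (root first):
[WR] p1, p2, (p2 → (¬p2 ∨ ¬p2)) ⊢ p1, p0
  [→L] p1, p2, (p2 → (¬p2 ∨ ¬p2)) ⊢ p1
    [WR] p1 ⊢ p1, p2
      [Ax] p1 ⊢ p1
    [∨L] p2, (¬p2 ∨ ¬p2) ⊢ 
      [¬L] p2, ¬p2 ⊢ 
        [Ax] p2 ⊢ p2
      [¬L] p2, ¬p2 ⊢ 
        [Ax] p2 ⊢ p2

Result: YES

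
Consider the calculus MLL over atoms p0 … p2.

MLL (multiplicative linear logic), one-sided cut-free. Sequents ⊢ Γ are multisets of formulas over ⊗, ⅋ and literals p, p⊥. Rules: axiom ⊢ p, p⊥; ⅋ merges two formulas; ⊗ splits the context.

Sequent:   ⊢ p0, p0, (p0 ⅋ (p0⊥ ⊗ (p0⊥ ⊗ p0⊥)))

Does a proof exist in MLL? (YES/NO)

Proof tree:
[⅋]  ⊢ p0, p0, (p0 ⅋ (p0⊥ ⊗ (p0⊥ ⊗ p0⊥)))
  [⊗]  ⊢ p0, p0, p0, (p0⊥ ⊗ (p0⊥ ⊗ p0⊥))
    [Ax]  ⊢ p0, p0⊥
    [⊗]  ⊢ p0, p0, (p0⊥ ⊗ p0⊥)
      [Ax]  ⊢ p0, p0⊥
      [Ax]  ⊢ p0, p0⊥

Result: YES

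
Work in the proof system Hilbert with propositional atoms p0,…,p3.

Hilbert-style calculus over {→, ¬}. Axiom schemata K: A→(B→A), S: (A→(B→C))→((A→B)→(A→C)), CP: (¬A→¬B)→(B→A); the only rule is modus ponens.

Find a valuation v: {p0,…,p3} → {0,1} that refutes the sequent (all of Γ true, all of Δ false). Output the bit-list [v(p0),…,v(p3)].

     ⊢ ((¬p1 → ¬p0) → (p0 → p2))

Search for a countermodel by truth-table:
  v=0000: Γ:[] Δ:[((¬p1 → ¬p0) → (p0 → p2))=T] refutes=False
  v=0001: Γ:[] Δ:[((¬p1 → ¬p0) → (p0 → p2))=T] refutes=False
  v=0010: Γ:[] Δ:[((¬p1 → ¬p0) → (p0 → p2))=T] refutes=False
  v=0011: Γ:[] Δ:[((¬p1 → ¬p0) → (p0 → p2))=T] refutes=False
  v=0100: Γ:[] Δ:[((¬p1 → ¬p0) → (p0 → p2))=T] refutes=False
  v=0101: Γ:[] Δ:[((¬p1 → ¬p0) → (p0 → p2))=T] refutes=False
  v=0110: Γ:[] Δ:[((¬p1 → ¬p0) → (p0 → p2))=T] refutes=False
  v=0111: Γ:[] Δ:[((¬p1 → ¬p0) → (p0 → p2))=T] refutes=False
  v=1000: Γ:[] Δ:[((¬p1 → ¬p0) → (p0 → p2))=T] refutes=False
  v=1001: Γ:[] Δ:[((¬p1 → ¬p0) → (p0 → p2))=T] refutes=False
  v=1010: Γ:[] Δ:[((¬p1 → ¬p0) → (p0 → p2))=T] refutes=False
  v=1011: Γ:[] Δ:[((¬p1 → ¬p0) → (p0 → p2))=T] refutes=False
  v=1100: Γ:[] Δ:[((¬p1 → ¬p0) → (p0 → p2))=F] refutes=True  ← countermodel

Result: [1, 1, 0, 0]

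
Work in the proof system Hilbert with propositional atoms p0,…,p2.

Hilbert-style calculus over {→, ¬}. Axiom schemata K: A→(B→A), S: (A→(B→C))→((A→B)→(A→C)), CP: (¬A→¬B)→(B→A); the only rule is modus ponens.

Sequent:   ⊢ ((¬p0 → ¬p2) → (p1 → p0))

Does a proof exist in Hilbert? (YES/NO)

Search for a countermodel by truth-table:
  v=000: Γ:[] Δ:[((¬p0 → ¬p2) → (p1 → p0))=T] refutes=False
  v=001: Γ:[] Δ:[((¬p0 → ¬p2) → (p1 → p0))=T] refutes=False
  v=010: Γ:[] Δ:[((¬p0 → ¬p2) → (p1 → p0))=F] refutes=True  ← countermodel

Result: NO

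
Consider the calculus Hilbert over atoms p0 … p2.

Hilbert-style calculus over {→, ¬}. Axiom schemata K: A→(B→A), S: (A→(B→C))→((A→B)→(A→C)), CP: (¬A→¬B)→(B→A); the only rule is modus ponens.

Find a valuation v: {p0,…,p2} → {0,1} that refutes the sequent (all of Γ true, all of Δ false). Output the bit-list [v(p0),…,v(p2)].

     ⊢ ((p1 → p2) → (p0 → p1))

Search for a countermodel by truth-table:
  v=000: Γ:[] Δ:[((p1 → p2) → (p0 → p1))=T] refutes=False
  v=001: Γ:[] Δ:[((p1 → p2) → (p0 → p1))=T] refutes=False
  v=010: Γ:[] Δ:[((p1 → p2) → (p0 → p1))=T] refutes=False
  v=011: Γ:[] Δ:[((p1 → p2) → (p0 → p1))=T] refutes=False
  v=100: Γ:[] Δ:[((p1 → p2) → (p0 → p1))=F] refutes=True  ← countermodel

Result: [1, 0, 0]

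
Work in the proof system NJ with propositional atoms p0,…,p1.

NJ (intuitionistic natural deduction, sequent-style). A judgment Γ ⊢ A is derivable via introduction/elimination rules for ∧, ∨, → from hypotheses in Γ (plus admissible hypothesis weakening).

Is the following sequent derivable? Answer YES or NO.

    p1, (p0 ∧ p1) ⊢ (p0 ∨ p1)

Derivation (root first):
[Wk] p1, (p0 ∧ p1) ⊢ (p0 ∨ p1)
  [∨I₂] p1 ⊢ (p0 ∨ p1)
    [Ax] p1 ⊢ p1

Result: YES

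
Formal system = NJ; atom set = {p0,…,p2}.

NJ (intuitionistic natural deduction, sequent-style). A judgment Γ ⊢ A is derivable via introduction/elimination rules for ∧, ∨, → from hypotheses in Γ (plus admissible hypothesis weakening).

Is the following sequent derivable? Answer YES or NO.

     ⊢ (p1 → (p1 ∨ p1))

Derivation trace:
[→I]  ⊢ (p1 → (p1 ∨ p1))
  [∨I₂] p1 ⊢ (p1 ∨ p1)
    [Ax] p1 ⊢ p1

Result: YES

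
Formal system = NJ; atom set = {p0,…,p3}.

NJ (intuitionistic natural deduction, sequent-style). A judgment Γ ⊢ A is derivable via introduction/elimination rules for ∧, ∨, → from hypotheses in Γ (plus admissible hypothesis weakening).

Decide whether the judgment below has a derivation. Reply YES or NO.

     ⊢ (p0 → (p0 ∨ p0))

Proof tree:
[→I]  ⊢ (p0 → (p0 ∨ p0))
  [∨I₂] p0 ⊢ (p0 ∨ p0)
    [Ax] p0 ⊢ p0

Result: YES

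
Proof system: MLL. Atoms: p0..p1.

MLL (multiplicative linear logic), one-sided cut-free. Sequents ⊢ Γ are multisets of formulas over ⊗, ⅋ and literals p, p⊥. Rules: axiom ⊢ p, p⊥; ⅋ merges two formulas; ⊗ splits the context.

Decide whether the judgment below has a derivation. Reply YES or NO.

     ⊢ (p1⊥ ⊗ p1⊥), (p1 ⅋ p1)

Derivation trace:
[⅋]  ⊢ (p1⊥ ⊗ p1⊥), (p1 ⅋ p1)
  [⊗]  ⊢ p1, p1, (p1⊥ ⊗ p1⊥)
    [Ax]  ⊢ p1, p1⊥
    [Ax]  ⊢ p1, p1⊥

Result: YES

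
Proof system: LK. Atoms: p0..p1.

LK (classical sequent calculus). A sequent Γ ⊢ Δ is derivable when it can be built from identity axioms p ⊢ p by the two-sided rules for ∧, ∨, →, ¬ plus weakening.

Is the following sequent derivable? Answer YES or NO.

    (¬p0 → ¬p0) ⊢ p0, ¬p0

Derivation (root first):
[¬R] (¬p0 → ¬p0) ⊢ p0, ¬p0
  [→L] p0, (¬p0 → ¬p0) ⊢ p0
    [¬R]  ⊢ p0, ¬p0
      [Ax] p0 ⊢ p0
    [¬L] p0, ¬p0 ⊢ 
      [Ax] p0 ⊢ p0

Result: YES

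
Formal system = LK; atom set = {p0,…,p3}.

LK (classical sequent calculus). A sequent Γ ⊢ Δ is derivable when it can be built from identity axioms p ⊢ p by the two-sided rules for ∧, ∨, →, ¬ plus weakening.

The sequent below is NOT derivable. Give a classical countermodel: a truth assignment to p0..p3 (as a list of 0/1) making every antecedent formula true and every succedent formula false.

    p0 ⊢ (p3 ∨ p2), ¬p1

Enumerate valuations to refute Γ ⊢ Δ:
  v=0000: Γ:[p0=F] Δ:[(p3 ∨ p2)=F, ¬p1=T] refutes=False
  v=0001: Γ:[p0=F] Δ:[(p3 ∨ p2)=T, ¬p1=T] refutes=False
  v=0010: Γ:[p0=F] Δ:[(p3 ∨ p2)=T, ¬p1=T] refutes=False
  v=0011: Γ:[p0=F] Δ:[(p3 ∨ p2)=T, ¬p1=T] refutes=False
  v=0100: Γ:[p0=F] Δ:[(p3 ∨ p2)=F, ¬p1=F] refutes=False
  v=0101: Γ:[p0=F] Δ:[(p3 ∨ p2)=T, ¬p1=F] refutes=False
  v=0110: Γ:[p0=F] Δ:[(p3 ∨ p2)=T, ¬p1=F] refutes=False
  v=0111: Γ:[p0=F] Δ:[(p3 ∨ p2)=T, ¬p1=F] refutes=False
  v=1000: Γ:[p0=T] Δ:[(p3 ∨ p2)=F, ¬p1=T] refutes=False
  v=1001: Γ:[p0=T] Δ:[(p3 ∨ p2)=T, ¬p1=T] refutes=False
  v=1010: Γ:[p0=T] Δ:[(p3 ∨ p2)=T, ¬p1=T] refutes=False
  v=1011: Γ:[p0=T] Δ:[(p3 ∨ p2)=T, ¬p1=T] refutes=False
  v=1100: Γ:[p0=T] Δ:[(p3 ∨ p2)=F, ¬p1=F] refutes=True  ← countermodel

Result: [1, 1, 0, 0]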